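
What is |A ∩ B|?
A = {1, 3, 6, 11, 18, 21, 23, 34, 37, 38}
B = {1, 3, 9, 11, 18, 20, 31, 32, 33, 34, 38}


Set A = {1, 3, 6, 11, 18, 21, 23, 34, 37, 38}
Set B = {1, 3, 9, 11, 18, 20, 31, 32, 33, 34, 38}
A ∩ B = {1, 3, 11, 18, 34, 38}
|A ∩ B| = 6

6


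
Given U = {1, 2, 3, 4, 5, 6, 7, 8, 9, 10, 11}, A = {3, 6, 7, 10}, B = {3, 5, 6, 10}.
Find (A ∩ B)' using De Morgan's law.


U = {1, 2, 3, 4, 5, 6, 7, 8, 9, 10, 11}
A = {3, 6, 7, 10}, B = {3, 5, 6, 10}
A ∩ B = {3, 6, 10}
(A ∩ B)' = U \ (A ∩ B) = {1, 2, 4, 5, 7, 8, 9, 11}
Verification via A' ∪ B': A' = {1, 2, 4, 5, 8, 9, 11}, B' = {1, 2, 4, 7, 8, 9, 11}
A' ∪ B' = {1, 2, 4, 5, 7, 8, 9, 11} ✓

{1, 2, 4, 5, 7, 8, 9, 11}


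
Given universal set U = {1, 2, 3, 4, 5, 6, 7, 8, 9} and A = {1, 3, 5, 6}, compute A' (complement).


Universal set U = {1, 2, 3, 4, 5, 6, 7, 8, 9}
Set A = {1, 3, 5, 6}
A' = U \ A = elements in U but not in A
Checking each element of U:
1 (in A, exclude), 2 (not in A, include), 3 (in A, exclude), 4 (not in A, include), 5 (in A, exclude), 6 (in A, exclude), 7 (not in A, include), 8 (not in A, include), 9 (not in A, include)
A' = {2, 4, 7, 8, 9}

{2, 4, 7, 8, 9}


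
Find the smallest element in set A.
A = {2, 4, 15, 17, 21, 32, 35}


Set A = {2, 4, 15, 17, 21, 32, 35}
Elements in ascending order: 2, 4, 15, 17, 21, 32, 35
The smallest element is 2.

2


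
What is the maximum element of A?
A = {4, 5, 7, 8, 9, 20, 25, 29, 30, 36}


Set A = {4, 5, 7, 8, 9, 20, 25, 29, 30, 36}
Elements in ascending order: 4, 5, 7, 8, 9, 20, 25, 29, 30, 36
The largest element is 36.

36


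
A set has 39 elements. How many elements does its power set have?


The set has 39 elements.
The power set contains all possible subsets.
|P(A)| = 2^|A| = 2^39 = 549755813888

549755813888


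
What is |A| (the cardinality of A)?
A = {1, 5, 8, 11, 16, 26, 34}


Set A = {1, 5, 8, 11, 16, 26, 34}
Listing elements: 1, 5, 8, 11, 16, 26, 34
Counting: 7 elements
|A| = 7

7


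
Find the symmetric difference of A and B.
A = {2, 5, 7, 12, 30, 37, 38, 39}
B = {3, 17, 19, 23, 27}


Set A = {2, 5, 7, 12, 30, 37, 38, 39}
Set B = {3, 17, 19, 23, 27}
A △ B = (A \ B) ∪ (B \ A)
Elements in A but not B: {2, 5, 7, 12, 30, 37, 38, 39}
Elements in B but not A: {3, 17, 19, 23, 27}
A △ B = {2, 3, 5, 7, 12, 17, 19, 23, 27, 30, 37, 38, 39}

{2, 3, 5, 7, 12, 17, 19, 23, 27, 30, 37, 38, 39}


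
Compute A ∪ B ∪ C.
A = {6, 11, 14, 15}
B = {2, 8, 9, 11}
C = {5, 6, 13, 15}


Set A = {6, 11, 14, 15}
Set B = {2, 8, 9, 11}
Set C = {5, 6, 13, 15}
First, A ∪ B = {2, 6, 8, 9, 11, 14, 15}
Then, (A ∪ B) ∪ C = {2, 5, 6, 8, 9, 11, 13, 14, 15}

{2, 5, 6, 8, 9, 11, 13, 14, 15}


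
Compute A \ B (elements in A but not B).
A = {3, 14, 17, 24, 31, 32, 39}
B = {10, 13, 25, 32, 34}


Set A = {3, 14, 17, 24, 31, 32, 39}
Set B = {10, 13, 25, 32, 34}
A \ B includes elements in A that are not in B.
Check each element of A:
3 (not in B, keep), 14 (not in B, keep), 17 (not in B, keep), 24 (not in B, keep), 31 (not in B, keep), 32 (in B, remove), 39 (not in B, keep)
A \ B = {3, 14, 17, 24, 31, 39}

{3, 14, 17, 24, 31, 39}


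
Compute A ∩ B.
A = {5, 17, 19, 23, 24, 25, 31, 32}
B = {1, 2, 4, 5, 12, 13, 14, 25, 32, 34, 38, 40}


Set A = {5, 17, 19, 23, 24, 25, 31, 32}
Set B = {1, 2, 4, 5, 12, 13, 14, 25, 32, 34, 38, 40}
A ∩ B includes only elements in both sets.
Check each element of A against B:
5 ✓, 17 ✗, 19 ✗, 23 ✗, 24 ✗, 25 ✓, 31 ✗, 32 ✓
A ∩ B = {5, 25, 32}

{5, 25, 32}


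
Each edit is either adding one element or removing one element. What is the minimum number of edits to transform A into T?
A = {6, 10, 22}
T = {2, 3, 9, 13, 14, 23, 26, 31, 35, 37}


Set A = {6, 10, 22}
Set T = {2, 3, 9, 13, 14, 23, 26, 31, 35, 37}
Elements to remove from A (in A, not in T): {6, 10, 22} → 3 removals
Elements to add to A (in T, not in A): {2, 3, 9, 13, 14, 23, 26, 31, 35, 37} → 10 additions
Total edits = 3 + 10 = 13

13


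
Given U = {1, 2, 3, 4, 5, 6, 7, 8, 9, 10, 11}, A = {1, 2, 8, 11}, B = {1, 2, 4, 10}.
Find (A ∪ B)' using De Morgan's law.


U = {1, 2, 3, 4, 5, 6, 7, 8, 9, 10, 11}
A = {1, 2, 8, 11}, B = {1, 2, 4, 10}
A ∪ B = {1, 2, 4, 8, 10, 11}
(A ∪ B)' = U \ (A ∪ B) = {3, 5, 6, 7, 9}
Verification via A' ∩ B': A' = {3, 4, 5, 6, 7, 9, 10}, B' = {3, 5, 6, 7, 8, 9, 11}
A' ∩ B' = {3, 5, 6, 7, 9} ✓

{3, 5, 6, 7, 9}


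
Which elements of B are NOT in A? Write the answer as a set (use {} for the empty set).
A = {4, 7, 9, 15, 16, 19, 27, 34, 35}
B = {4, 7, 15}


Set A = {4, 7, 9, 15, 16, 19, 27, 34, 35}
Set B = {4, 7, 15}
Check each element of B against A:
4 ∈ A, 7 ∈ A, 15 ∈ A
Elements of B not in A: {}

{}


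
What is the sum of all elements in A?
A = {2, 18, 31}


Set A = {2, 18, 31}
Sum = 2 + 18 + 31 = 51

51


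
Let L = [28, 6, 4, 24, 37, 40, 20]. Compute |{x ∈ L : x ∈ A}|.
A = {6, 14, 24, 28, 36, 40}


Set A = {6, 14, 24, 28, 36, 40}
Candidates: [28, 6, 4, 24, 37, 40, 20]
Check each candidate:
28 ∈ A, 6 ∈ A, 4 ∉ A, 24 ∈ A, 37 ∉ A, 40 ∈ A, 20 ∉ A
Count of candidates in A: 4

4


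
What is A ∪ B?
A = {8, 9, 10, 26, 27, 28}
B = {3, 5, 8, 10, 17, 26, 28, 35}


Set A = {8, 9, 10, 26, 27, 28}
Set B = {3, 5, 8, 10, 17, 26, 28, 35}
A ∪ B includes all elements in either set.
Elements from A: {8, 9, 10, 26, 27, 28}
Elements from B not already included: {3, 5, 17, 35}
A ∪ B = {3, 5, 8, 9, 10, 17, 26, 27, 28, 35}

{3, 5, 8, 9, 10, 17, 26, 27, 28, 35}


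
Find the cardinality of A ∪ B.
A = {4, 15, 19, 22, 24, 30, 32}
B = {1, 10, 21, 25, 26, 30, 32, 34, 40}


Set A = {4, 15, 19, 22, 24, 30, 32}, |A| = 7
Set B = {1, 10, 21, 25, 26, 30, 32, 34, 40}, |B| = 9
A ∩ B = {30, 32}, |A ∩ B| = 2
|A ∪ B| = |A| + |B| - |A ∩ B| = 7 + 9 - 2 = 14

14


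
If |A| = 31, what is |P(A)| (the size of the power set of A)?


The set has 31 elements.
The power set contains all possible subsets.
|P(A)| = 2^|A| = 2^31 = 2147483648

2147483648


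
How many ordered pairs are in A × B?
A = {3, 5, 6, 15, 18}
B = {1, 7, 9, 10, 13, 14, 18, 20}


Set A = {3, 5, 6, 15, 18} has 5 elements.
Set B = {1, 7, 9, 10, 13, 14, 18, 20} has 8 elements.
|A × B| = |A| × |B| = 5 × 8 = 40

40


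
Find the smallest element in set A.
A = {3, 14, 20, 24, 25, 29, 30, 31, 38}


Set A = {3, 14, 20, 24, 25, 29, 30, 31, 38}
Elements in ascending order: 3, 14, 20, 24, 25, 29, 30, 31, 38
The smallest element is 3.

3


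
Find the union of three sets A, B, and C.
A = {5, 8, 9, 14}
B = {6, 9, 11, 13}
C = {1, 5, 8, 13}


Set A = {5, 8, 9, 14}
Set B = {6, 9, 11, 13}
Set C = {1, 5, 8, 13}
First, A ∪ B = {5, 6, 8, 9, 11, 13, 14}
Then, (A ∪ B) ∪ C = {1, 5, 6, 8, 9, 11, 13, 14}

{1, 5, 6, 8, 9, 11, 13, 14}


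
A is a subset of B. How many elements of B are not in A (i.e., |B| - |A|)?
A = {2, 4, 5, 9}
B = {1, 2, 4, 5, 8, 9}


Set A = {2, 4, 5, 9}, |A| = 4
Set B = {1, 2, 4, 5, 8, 9}, |B| = 6
Since A ⊆ B: B \ A = {1, 8}
|B| - |A| = 6 - 4 = 2

2


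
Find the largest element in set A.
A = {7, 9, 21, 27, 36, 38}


Set A = {7, 9, 21, 27, 36, 38}
Elements in ascending order: 7, 9, 21, 27, 36, 38
The largest element is 38.

38


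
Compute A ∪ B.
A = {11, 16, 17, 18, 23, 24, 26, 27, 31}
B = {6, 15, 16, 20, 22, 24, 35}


Set A = {11, 16, 17, 18, 23, 24, 26, 27, 31}
Set B = {6, 15, 16, 20, 22, 24, 35}
A ∪ B includes all elements in either set.
Elements from A: {11, 16, 17, 18, 23, 24, 26, 27, 31}
Elements from B not already included: {6, 15, 20, 22, 35}
A ∪ B = {6, 11, 15, 16, 17, 18, 20, 22, 23, 24, 26, 27, 31, 35}

{6, 11, 15, 16, 17, 18, 20, 22, 23, 24, 26, 27, 31, 35}


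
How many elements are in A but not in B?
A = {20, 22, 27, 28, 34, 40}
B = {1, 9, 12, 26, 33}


Set A = {20, 22, 27, 28, 34, 40}
Set B = {1, 9, 12, 26, 33}
A \ B = {20, 22, 27, 28, 34, 40}
|A \ B| = 6

6


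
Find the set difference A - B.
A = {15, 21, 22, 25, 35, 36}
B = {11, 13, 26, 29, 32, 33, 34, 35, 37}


Set A = {15, 21, 22, 25, 35, 36}
Set B = {11, 13, 26, 29, 32, 33, 34, 35, 37}
A \ B includes elements in A that are not in B.
Check each element of A:
15 (not in B, keep), 21 (not in B, keep), 22 (not in B, keep), 25 (not in B, keep), 35 (in B, remove), 36 (not in B, keep)
A \ B = {15, 21, 22, 25, 36}

{15, 21, 22, 25, 36}


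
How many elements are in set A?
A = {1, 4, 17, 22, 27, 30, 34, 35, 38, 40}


Set A = {1, 4, 17, 22, 27, 30, 34, 35, 38, 40}
Listing elements: 1, 4, 17, 22, 27, 30, 34, 35, 38, 40
Counting: 10 elements
|A| = 10

10


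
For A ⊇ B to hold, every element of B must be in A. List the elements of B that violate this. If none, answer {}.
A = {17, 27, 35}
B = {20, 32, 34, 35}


Set A = {17, 27, 35}
Set B = {20, 32, 34, 35}
Check each element of B against A:
20 ∉ A (include), 32 ∉ A (include), 34 ∉ A (include), 35 ∈ A
Elements of B not in A: {20, 32, 34}

{20, 32, 34}


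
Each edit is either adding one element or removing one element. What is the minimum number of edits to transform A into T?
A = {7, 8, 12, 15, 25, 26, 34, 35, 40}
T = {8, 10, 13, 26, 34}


Set A = {7, 8, 12, 15, 25, 26, 34, 35, 40}
Set T = {8, 10, 13, 26, 34}
Elements to remove from A (in A, not in T): {7, 12, 15, 25, 35, 40} → 6 removals
Elements to add to A (in T, not in A): {10, 13} → 2 additions
Total edits = 6 + 2 = 8

8


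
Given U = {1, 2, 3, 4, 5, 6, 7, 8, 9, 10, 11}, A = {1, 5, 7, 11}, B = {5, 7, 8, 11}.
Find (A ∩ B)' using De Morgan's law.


U = {1, 2, 3, 4, 5, 6, 7, 8, 9, 10, 11}
A = {1, 5, 7, 11}, B = {5, 7, 8, 11}
A ∩ B = {5, 7, 11}
(A ∩ B)' = U \ (A ∩ B) = {1, 2, 3, 4, 6, 8, 9, 10}
Verification via A' ∪ B': A' = {2, 3, 4, 6, 8, 9, 10}, B' = {1, 2, 3, 4, 6, 9, 10}
A' ∪ B' = {1, 2, 3, 4, 6, 8, 9, 10} ✓

{1, 2, 3, 4, 6, 8, 9, 10}


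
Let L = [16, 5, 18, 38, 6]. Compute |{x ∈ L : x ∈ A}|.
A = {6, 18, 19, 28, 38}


Set A = {6, 18, 19, 28, 38}
Candidates: [16, 5, 18, 38, 6]
Check each candidate:
16 ∉ A, 5 ∉ A, 18 ∈ A, 38 ∈ A, 6 ∈ A
Count of candidates in A: 3

3


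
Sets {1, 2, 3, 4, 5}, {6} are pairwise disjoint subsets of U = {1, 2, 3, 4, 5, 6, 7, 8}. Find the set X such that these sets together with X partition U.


U = {1, 2, 3, 4, 5, 6, 7, 8}
Shown blocks: {1, 2, 3, 4, 5}, {6}
A partition's blocks are pairwise disjoint and cover U, so the missing block = U \ (union of shown blocks).
Union of shown blocks: {1, 2, 3, 4, 5, 6}
Missing block = U \ (union) = {7, 8}

{7, 8}


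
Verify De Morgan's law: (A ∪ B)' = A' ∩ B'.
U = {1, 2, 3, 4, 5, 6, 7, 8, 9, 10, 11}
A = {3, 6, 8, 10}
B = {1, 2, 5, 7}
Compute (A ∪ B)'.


U = {1, 2, 3, 4, 5, 6, 7, 8, 9, 10, 11}
A = {3, 6, 8, 10}, B = {1, 2, 5, 7}
A ∪ B = {1, 2, 3, 5, 6, 7, 8, 10}
(A ∪ B)' = U \ (A ∪ B) = {4, 9, 11}
Verification via A' ∩ B': A' = {1, 2, 4, 5, 7, 9, 11}, B' = {3, 4, 6, 8, 9, 10, 11}
A' ∩ B' = {4, 9, 11} ✓

{4, 9, 11}


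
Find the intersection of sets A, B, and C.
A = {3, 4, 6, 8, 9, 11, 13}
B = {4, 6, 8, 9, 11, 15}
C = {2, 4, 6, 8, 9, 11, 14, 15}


Set A = {3, 4, 6, 8, 9, 11, 13}
Set B = {4, 6, 8, 9, 11, 15}
Set C = {2, 4, 6, 8, 9, 11, 14, 15}
First, A ∩ B = {4, 6, 8, 9, 11}
Then, (A ∩ B) ∩ C = {4, 6, 8, 9, 11}

{4, 6, 8, 9, 11}


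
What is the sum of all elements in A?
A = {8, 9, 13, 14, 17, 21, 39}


Set A = {8, 9, 13, 14, 17, 21, 39}
Sum = 8 + 9 + 13 + 14 + 17 + 21 + 39 = 121

121


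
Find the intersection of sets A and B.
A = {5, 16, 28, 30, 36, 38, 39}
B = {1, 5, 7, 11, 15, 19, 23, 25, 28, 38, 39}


Set A = {5, 16, 28, 30, 36, 38, 39}
Set B = {1, 5, 7, 11, 15, 19, 23, 25, 28, 38, 39}
A ∩ B includes only elements in both sets.
Check each element of A against B:
5 ✓, 16 ✗, 28 ✓, 30 ✗, 36 ✗, 38 ✓, 39 ✓
A ∩ B = {5, 28, 38, 39}

{5, 28, 38, 39}


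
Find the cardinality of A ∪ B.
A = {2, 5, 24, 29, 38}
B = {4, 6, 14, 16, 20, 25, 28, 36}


Set A = {2, 5, 24, 29, 38}, |A| = 5
Set B = {4, 6, 14, 16, 20, 25, 28, 36}, |B| = 8
A ∩ B = {}, |A ∩ B| = 0
|A ∪ B| = |A| + |B| - |A ∩ B| = 5 + 8 - 0 = 13

13


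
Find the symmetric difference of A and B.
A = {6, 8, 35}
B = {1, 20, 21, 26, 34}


Set A = {6, 8, 35}
Set B = {1, 20, 21, 26, 34}
A △ B = (A \ B) ∪ (B \ A)
Elements in A but not B: {6, 8, 35}
Elements in B but not A: {1, 20, 21, 26, 34}
A △ B = {1, 6, 8, 20, 21, 26, 34, 35}

{1, 6, 8, 20, 21, 26, 34, 35}


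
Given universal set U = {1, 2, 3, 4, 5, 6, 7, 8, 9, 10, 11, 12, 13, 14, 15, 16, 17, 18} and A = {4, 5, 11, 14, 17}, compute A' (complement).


Universal set U = {1, 2, 3, 4, 5, 6, 7, 8, 9, 10, 11, 12, 13, 14, 15, 16, 17, 18}
Set A = {4, 5, 11, 14, 17}
A' = U \ A = elements in U but not in A
Checking each element of U:
1 (not in A, include), 2 (not in A, include), 3 (not in A, include), 4 (in A, exclude), 5 (in A, exclude), 6 (not in A, include), 7 (not in A, include), 8 (not in A, include), 9 (not in A, include), 10 (not in A, include), 11 (in A, exclude), 12 (not in A, include), 13 (not in A, include), 14 (in A, exclude), 15 (not in A, include), 16 (not in A, include), 17 (in A, exclude), 18 (not in A, include)
A' = {1, 2, 3, 6, 7, 8, 9, 10, 12, 13, 15, 16, 18}

{1, 2, 3, 6, 7, 8, 9, 10, 12, 13, 15, 16, 18}


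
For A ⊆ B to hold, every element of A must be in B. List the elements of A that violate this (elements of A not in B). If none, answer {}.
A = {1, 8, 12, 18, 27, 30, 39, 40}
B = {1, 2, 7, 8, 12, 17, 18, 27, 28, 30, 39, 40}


Set A = {1, 8, 12, 18, 27, 30, 39, 40}
Set B = {1, 2, 7, 8, 12, 17, 18, 27, 28, 30, 39, 40}
Check each element of A against B:
1 ∈ B, 8 ∈ B, 12 ∈ B, 18 ∈ B, 27 ∈ B, 30 ∈ B, 39 ∈ B, 40 ∈ B
Elements of A not in B: {}

{}


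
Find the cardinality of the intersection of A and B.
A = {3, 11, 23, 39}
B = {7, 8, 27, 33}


Set A = {3, 11, 23, 39}
Set B = {7, 8, 27, 33}
A ∩ B = {}
|A ∩ B| = 0

0


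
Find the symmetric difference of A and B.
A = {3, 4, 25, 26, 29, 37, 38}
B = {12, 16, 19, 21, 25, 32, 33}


Set A = {3, 4, 25, 26, 29, 37, 38}
Set B = {12, 16, 19, 21, 25, 32, 33}
A △ B = (A \ B) ∪ (B \ A)
Elements in A but not B: {3, 4, 26, 29, 37, 38}
Elements in B but not A: {12, 16, 19, 21, 32, 33}
A △ B = {3, 4, 12, 16, 19, 21, 26, 29, 32, 33, 37, 38}

{3, 4, 12, 16, 19, 21, 26, 29, 32, 33, 37, 38}


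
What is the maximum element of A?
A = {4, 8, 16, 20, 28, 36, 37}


Set A = {4, 8, 16, 20, 28, 36, 37}
Elements in ascending order: 4, 8, 16, 20, 28, 36, 37
The largest element is 37.

37


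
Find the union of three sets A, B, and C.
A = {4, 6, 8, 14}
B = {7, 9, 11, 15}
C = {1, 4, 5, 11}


Set A = {4, 6, 8, 14}
Set B = {7, 9, 11, 15}
Set C = {1, 4, 5, 11}
First, A ∪ B = {4, 6, 7, 8, 9, 11, 14, 15}
Then, (A ∪ B) ∪ C = {1, 4, 5, 6, 7, 8, 9, 11, 14, 15}

{1, 4, 5, 6, 7, 8, 9, 11, 14, 15}


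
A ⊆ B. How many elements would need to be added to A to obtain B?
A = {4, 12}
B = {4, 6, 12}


Set A = {4, 12}, |A| = 2
Set B = {4, 6, 12}, |B| = 3
Since A ⊆ B: B \ A = {6}
|B| - |A| = 3 - 2 = 1

1


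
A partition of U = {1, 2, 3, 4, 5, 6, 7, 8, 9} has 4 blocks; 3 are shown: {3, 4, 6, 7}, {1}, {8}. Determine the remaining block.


U = {1, 2, 3, 4, 5, 6, 7, 8, 9}
Shown blocks: {3, 4, 6, 7}, {1}, {8}
A partition's blocks are pairwise disjoint and cover U, so the missing block = U \ (union of shown blocks).
Union of shown blocks: {1, 3, 4, 6, 7, 8}
Missing block = U \ (union) = {2, 5, 9}

{2, 5, 9}


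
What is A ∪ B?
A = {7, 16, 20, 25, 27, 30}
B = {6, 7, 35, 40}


Set A = {7, 16, 20, 25, 27, 30}
Set B = {6, 7, 35, 40}
A ∪ B includes all elements in either set.
Elements from A: {7, 16, 20, 25, 27, 30}
Elements from B not already included: {6, 35, 40}
A ∪ B = {6, 7, 16, 20, 25, 27, 30, 35, 40}

{6, 7, 16, 20, 25, 27, 30, 35, 40}


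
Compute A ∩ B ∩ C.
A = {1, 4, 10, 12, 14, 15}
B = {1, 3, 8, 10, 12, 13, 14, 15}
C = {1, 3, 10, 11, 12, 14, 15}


Set A = {1, 4, 10, 12, 14, 15}
Set B = {1, 3, 8, 10, 12, 13, 14, 15}
Set C = {1, 3, 10, 11, 12, 14, 15}
First, A ∩ B = {1, 10, 12, 14, 15}
Then, (A ∩ B) ∩ C = {1, 10, 12, 14, 15}

{1, 10, 12, 14, 15}


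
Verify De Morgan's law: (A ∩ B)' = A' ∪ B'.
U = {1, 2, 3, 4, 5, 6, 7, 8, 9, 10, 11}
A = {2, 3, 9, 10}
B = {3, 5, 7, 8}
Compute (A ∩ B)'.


U = {1, 2, 3, 4, 5, 6, 7, 8, 9, 10, 11}
A = {2, 3, 9, 10}, B = {3, 5, 7, 8}
A ∩ B = {3}
(A ∩ B)' = U \ (A ∩ B) = {1, 2, 4, 5, 6, 7, 8, 9, 10, 11}
Verification via A' ∪ B': A' = {1, 4, 5, 6, 7, 8, 11}, B' = {1, 2, 4, 6, 9, 10, 11}
A' ∪ B' = {1, 2, 4, 5, 6, 7, 8, 9, 10, 11} ✓

{1, 2, 4, 5, 6, 7, 8, 9, 10, 11}


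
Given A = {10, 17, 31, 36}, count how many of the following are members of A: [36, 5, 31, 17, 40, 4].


Set A = {10, 17, 31, 36}
Candidates: [36, 5, 31, 17, 40, 4]
Check each candidate:
36 ∈ A, 5 ∉ A, 31 ∈ A, 17 ∈ A, 40 ∉ A, 4 ∉ A
Count of candidates in A: 3

3


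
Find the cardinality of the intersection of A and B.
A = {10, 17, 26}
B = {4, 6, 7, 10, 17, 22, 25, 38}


Set A = {10, 17, 26}
Set B = {4, 6, 7, 10, 17, 22, 25, 38}
A ∩ B = {10, 17}
|A ∩ B| = 2

2


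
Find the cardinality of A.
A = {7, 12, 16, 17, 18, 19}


Set A = {7, 12, 16, 17, 18, 19}
Listing elements: 7, 12, 16, 17, 18, 19
Counting: 6 elements
|A| = 6

6


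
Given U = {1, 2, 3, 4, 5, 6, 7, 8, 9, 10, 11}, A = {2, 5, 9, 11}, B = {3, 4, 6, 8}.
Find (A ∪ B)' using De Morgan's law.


U = {1, 2, 3, 4, 5, 6, 7, 8, 9, 10, 11}
A = {2, 5, 9, 11}, B = {3, 4, 6, 8}
A ∪ B = {2, 3, 4, 5, 6, 8, 9, 11}
(A ∪ B)' = U \ (A ∪ B) = {1, 7, 10}
Verification via A' ∩ B': A' = {1, 3, 4, 6, 7, 8, 10}, B' = {1, 2, 5, 7, 9, 10, 11}
A' ∩ B' = {1, 7, 10} ✓

{1, 7, 10}


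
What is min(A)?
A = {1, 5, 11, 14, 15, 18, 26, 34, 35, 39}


Set A = {1, 5, 11, 14, 15, 18, 26, 34, 35, 39}
Elements in ascending order: 1, 5, 11, 14, 15, 18, 26, 34, 35, 39
The smallest element is 1.

1


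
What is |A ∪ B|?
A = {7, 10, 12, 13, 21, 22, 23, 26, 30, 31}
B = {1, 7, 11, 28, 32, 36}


Set A = {7, 10, 12, 13, 21, 22, 23, 26, 30, 31}, |A| = 10
Set B = {1, 7, 11, 28, 32, 36}, |B| = 6
A ∩ B = {7}, |A ∩ B| = 1
|A ∪ B| = |A| + |B| - |A ∩ B| = 10 + 6 - 1 = 15

15


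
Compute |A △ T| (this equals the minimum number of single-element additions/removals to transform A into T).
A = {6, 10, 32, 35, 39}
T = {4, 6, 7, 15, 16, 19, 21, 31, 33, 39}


Set A = {6, 10, 32, 35, 39}
Set T = {4, 6, 7, 15, 16, 19, 21, 31, 33, 39}
Elements to remove from A (in A, not in T): {10, 32, 35} → 3 removals
Elements to add to A (in T, not in A): {4, 7, 15, 16, 19, 21, 31, 33} → 8 additions
Total edits = 3 + 8 = 11

11


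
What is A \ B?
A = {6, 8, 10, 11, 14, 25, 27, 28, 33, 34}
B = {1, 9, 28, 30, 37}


Set A = {6, 8, 10, 11, 14, 25, 27, 28, 33, 34}
Set B = {1, 9, 28, 30, 37}
A \ B includes elements in A that are not in B.
Check each element of A:
6 (not in B, keep), 8 (not in B, keep), 10 (not in B, keep), 11 (not in B, keep), 14 (not in B, keep), 25 (not in B, keep), 27 (not in B, keep), 28 (in B, remove), 33 (not in B, keep), 34 (not in B, keep)
A \ B = {6, 8, 10, 11, 14, 25, 27, 33, 34}

{6, 8, 10, 11, 14, 25, 27, 33, 34}


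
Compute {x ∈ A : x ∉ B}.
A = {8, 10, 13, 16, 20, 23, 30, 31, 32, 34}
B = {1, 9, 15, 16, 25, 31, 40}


Set A = {8, 10, 13, 16, 20, 23, 30, 31, 32, 34}
Set B = {1, 9, 15, 16, 25, 31, 40}
Check each element of A against B:
8 ∉ B (include), 10 ∉ B (include), 13 ∉ B (include), 16 ∈ B, 20 ∉ B (include), 23 ∉ B (include), 30 ∉ B (include), 31 ∈ B, 32 ∉ B (include), 34 ∉ B (include)
Elements of A not in B: {8, 10, 13, 20, 23, 30, 32, 34}

{8, 10, 13, 20, 23, 30, 32, 34}


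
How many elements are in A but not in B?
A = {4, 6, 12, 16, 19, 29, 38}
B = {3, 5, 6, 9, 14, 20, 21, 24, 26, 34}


Set A = {4, 6, 12, 16, 19, 29, 38}
Set B = {3, 5, 6, 9, 14, 20, 21, 24, 26, 34}
A \ B = {4, 12, 16, 19, 29, 38}
|A \ B| = 6

6


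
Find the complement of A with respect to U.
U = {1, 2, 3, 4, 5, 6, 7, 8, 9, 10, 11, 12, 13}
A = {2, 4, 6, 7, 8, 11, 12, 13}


Universal set U = {1, 2, 3, 4, 5, 6, 7, 8, 9, 10, 11, 12, 13}
Set A = {2, 4, 6, 7, 8, 11, 12, 13}
A' = U \ A = elements in U but not in A
Checking each element of U:
1 (not in A, include), 2 (in A, exclude), 3 (not in A, include), 4 (in A, exclude), 5 (not in A, include), 6 (in A, exclude), 7 (in A, exclude), 8 (in A, exclude), 9 (not in A, include), 10 (not in A, include), 11 (in A, exclude), 12 (in A, exclude), 13 (in A, exclude)
A' = {1, 3, 5, 9, 10}

{1, 3, 5, 9, 10}


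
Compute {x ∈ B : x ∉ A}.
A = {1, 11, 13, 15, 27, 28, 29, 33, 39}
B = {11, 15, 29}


Set A = {1, 11, 13, 15, 27, 28, 29, 33, 39}
Set B = {11, 15, 29}
Check each element of B against A:
11 ∈ A, 15 ∈ A, 29 ∈ A
Elements of B not in A: {}

{}


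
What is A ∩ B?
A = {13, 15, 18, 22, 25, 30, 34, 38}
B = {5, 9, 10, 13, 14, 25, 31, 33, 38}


Set A = {13, 15, 18, 22, 25, 30, 34, 38}
Set B = {5, 9, 10, 13, 14, 25, 31, 33, 38}
A ∩ B includes only elements in both sets.
Check each element of A against B:
13 ✓, 15 ✗, 18 ✗, 22 ✗, 25 ✓, 30 ✗, 34 ✗, 38 ✓
A ∩ B = {13, 25, 38}

{13, 25, 38}


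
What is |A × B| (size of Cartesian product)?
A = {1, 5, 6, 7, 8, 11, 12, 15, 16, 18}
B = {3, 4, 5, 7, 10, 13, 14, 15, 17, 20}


Set A = {1, 5, 6, 7, 8, 11, 12, 15, 16, 18} has 10 elements.
Set B = {3, 4, 5, 7, 10, 13, 14, 15, 17, 20} has 10 elements.
|A × B| = |A| × |B| = 10 × 10 = 100

100


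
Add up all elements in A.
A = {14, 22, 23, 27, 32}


Set A = {14, 22, 23, 27, 32}
Sum = 14 + 22 + 23 + 27 + 32 = 118

118


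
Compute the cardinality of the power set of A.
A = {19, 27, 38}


Set A = {19, 27, 38}
|A| = 3
The power set P(A) contains all subsets of A.
|P(A)| = 2^|A| = 2^3 = 8

8


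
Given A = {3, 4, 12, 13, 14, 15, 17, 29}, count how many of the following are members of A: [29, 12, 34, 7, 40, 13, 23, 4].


Set A = {3, 4, 12, 13, 14, 15, 17, 29}
Candidates: [29, 12, 34, 7, 40, 13, 23, 4]
Check each candidate:
29 ∈ A, 12 ∈ A, 34 ∉ A, 7 ∉ A, 40 ∉ A, 13 ∈ A, 23 ∉ A, 4 ∈ A
Count of candidates in A: 4

4


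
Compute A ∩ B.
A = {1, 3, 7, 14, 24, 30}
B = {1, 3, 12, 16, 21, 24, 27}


Set A = {1, 3, 7, 14, 24, 30}
Set B = {1, 3, 12, 16, 21, 24, 27}
A ∩ B includes only elements in both sets.
Check each element of A against B:
1 ✓, 3 ✓, 7 ✗, 14 ✗, 24 ✓, 30 ✗
A ∩ B = {1, 3, 24}

{1, 3, 24}


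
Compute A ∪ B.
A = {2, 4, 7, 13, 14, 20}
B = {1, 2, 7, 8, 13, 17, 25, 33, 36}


Set A = {2, 4, 7, 13, 14, 20}
Set B = {1, 2, 7, 8, 13, 17, 25, 33, 36}
A ∪ B includes all elements in either set.
Elements from A: {2, 4, 7, 13, 14, 20}
Elements from B not already included: {1, 8, 17, 25, 33, 36}
A ∪ B = {1, 2, 4, 7, 8, 13, 14, 17, 20, 25, 33, 36}

{1, 2, 4, 7, 8, 13, 14, 17, 20, 25, 33, 36}


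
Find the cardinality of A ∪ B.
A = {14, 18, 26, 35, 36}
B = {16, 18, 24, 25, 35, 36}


Set A = {14, 18, 26, 35, 36}, |A| = 5
Set B = {16, 18, 24, 25, 35, 36}, |B| = 6
A ∩ B = {18, 35, 36}, |A ∩ B| = 3
|A ∪ B| = |A| + |B| - |A ∩ B| = 5 + 6 - 3 = 8

8


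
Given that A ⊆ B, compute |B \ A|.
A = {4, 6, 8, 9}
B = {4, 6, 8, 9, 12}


Set A = {4, 6, 8, 9}, |A| = 4
Set B = {4, 6, 8, 9, 12}, |B| = 5
Since A ⊆ B: B \ A = {12}
|B| - |A| = 5 - 4 = 1

1


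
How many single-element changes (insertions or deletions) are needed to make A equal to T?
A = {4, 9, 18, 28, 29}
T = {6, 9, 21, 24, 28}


Set A = {4, 9, 18, 28, 29}
Set T = {6, 9, 21, 24, 28}
Elements to remove from A (in A, not in T): {4, 18, 29} → 3 removals
Elements to add to A (in T, not in A): {6, 21, 24} → 3 additions
Total edits = 3 + 3 = 6

6


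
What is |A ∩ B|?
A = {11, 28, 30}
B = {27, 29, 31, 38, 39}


Set A = {11, 28, 30}
Set B = {27, 29, 31, 38, 39}
A ∩ B = {}
|A ∩ B| = 0

0


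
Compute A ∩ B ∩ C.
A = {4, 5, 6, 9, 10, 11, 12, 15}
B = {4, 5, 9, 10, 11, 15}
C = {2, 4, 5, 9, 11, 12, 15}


Set A = {4, 5, 6, 9, 10, 11, 12, 15}
Set B = {4, 5, 9, 10, 11, 15}
Set C = {2, 4, 5, 9, 11, 12, 15}
First, A ∩ B = {4, 5, 9, 10, 11, 15}
Then, (A ∩ B) ∩ C = {4, 5, 9, 11, 15}

{4, 5, 9, 11, 15}


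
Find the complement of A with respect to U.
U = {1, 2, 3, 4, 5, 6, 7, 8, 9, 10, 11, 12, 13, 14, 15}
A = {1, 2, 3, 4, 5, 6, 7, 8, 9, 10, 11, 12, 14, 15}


Universal set U = {1, 2, 3, 4, 5, 6, 7, 8, 9, 10, 11, 12, 13, 14, 15}
Set A = {1, 2, 3, 4, 5, 6, 7, 8, 9, 10, 11, 12, 14, 15}
A' = U \ A = elements in U but not in A
Checking each element of U:
1 (in A, exclude), 2 (in A, exclude), 3 (in A, exclude), 4 (in A, exclude), 5 (in A, exclude), 6 (in A, exclude), 7 (in A, exclude), 8 (in A, exclude), 9 (in A, exclude), 10 (in A, exclude), 11 (in A, exclude), 12 (in A, exclude), 13 (not in A, include), 14 (in A, exclude), 15 (in A, exclude)
A' = {13}

{13}


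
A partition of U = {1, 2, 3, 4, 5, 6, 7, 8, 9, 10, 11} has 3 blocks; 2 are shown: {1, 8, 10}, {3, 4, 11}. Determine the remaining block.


U = {1, 2, 3, 4, 5, 6, 7, 8, 9, 10, 11}
Shown blocks: {1, 8, 10}, {3, 4, 11}
A partition's blocks are pairwise disjoint and cover U, so the missing block = U \ (union of shown blocks).
Union of shown blocks: {1, 3, 4, 8, 10, 11}
Missing block = U \ (union) = {2, 5, 6, 7, 9}

{2, 5, 6, 7, 9}


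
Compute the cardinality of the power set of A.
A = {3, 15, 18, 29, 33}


Set A = {3, 15, 18, 29, 33}
|A| = 5
The power set P(A) contains all subsets of A.
|P(A)| = 2^|A| = 2^5 = 32

32


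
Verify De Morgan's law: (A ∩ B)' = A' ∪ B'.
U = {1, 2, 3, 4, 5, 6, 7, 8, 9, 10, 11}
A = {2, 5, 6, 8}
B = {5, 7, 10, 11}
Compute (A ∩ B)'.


U = {1, 2, 3, 4, 5, 6, 7, 8, 9, 10, 11}
A = {2, 5, 6, 8}, B = {5, 7, 10, 11}
A ∩ B = {5}
(A ∩ B)' = U \ (A ∩ B) = {1, 2, 3, 4, 6, 7, 8, 9, 10, 11}
Verification via A' ∪ B': A' = {1, 3, 4, 7, 9, 10, 11}, B' = {1, 2, 3, 4, 6, 8, 9}
A' ∪ B' = {1, 2, 3, 4, 6, 7, 8, 9, 10, 11} ✓

{1, 2, 3, 4, 6, 7, 8, 9, 10, 11}


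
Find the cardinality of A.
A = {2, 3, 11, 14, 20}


Set A = {2, 3, 11, 14, 20}
Listing elements: 2, 3, 11, 14, 20
Counting: 5 elements
|A| = 5

5


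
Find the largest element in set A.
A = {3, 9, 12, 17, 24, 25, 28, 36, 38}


Set A = {3, 9, 12, 17, 24, 25, 28, 36, 38}
Elements in ascending order: 3, 9, 12, 17, 24, 25, 28, 36, 38
The largest element is 38.

38


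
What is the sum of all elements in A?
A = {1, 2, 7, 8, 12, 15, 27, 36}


Set A = {1, 2, 7, 8, 12, 15, 27, 36}
Sum = 1 + 2 + 7 + 8 + 12 + 15 + 27 + 36 = 108

108


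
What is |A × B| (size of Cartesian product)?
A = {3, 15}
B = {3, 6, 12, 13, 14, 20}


Set A = {3, 15} has 2 elements.
Set B = {3, 6, 12, 13, 14, 20} has 6 elements.
|A × B| = |A| × |B| = 2 × 6 = 12

12


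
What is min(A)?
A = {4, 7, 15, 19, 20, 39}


Set A = {4, 7, 15, 19, 20, 39}
Elements in ascending order: 4, 7, 15, 19, 20, 39
The smallest element is 4.

4


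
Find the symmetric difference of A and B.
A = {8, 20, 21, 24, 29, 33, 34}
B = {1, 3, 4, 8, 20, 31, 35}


Set A = {8, 20, 21, 24, 29, 33, 34}
Set B = {1, 3, 4, 8, 20, 31, 35}
A △ B = (A \ B) ∪ (B \ A)
Elements in A but not B: {21, 24, 29, 33, 34}
Elements in B but not A: {1, 3, 4, 31, 35}
A △ B = {1, 3, 4, 21, 24, 29, 31, 33, 34, 35}

{1, 3, 4, 21, 24, 29, 31, 33, 34, 35}


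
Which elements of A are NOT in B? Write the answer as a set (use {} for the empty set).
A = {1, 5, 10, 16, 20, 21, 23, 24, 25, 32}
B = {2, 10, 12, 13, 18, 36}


Set A = {1, 5, 10, 16, 20, 21, 23, 24, 25, 32}
Set B = {2, 10, 12, 13, 18, 36}
Check each element of A against B:
1 ∉ B (include), 5 ∉ B (include), 10 ∈ B, 16 ∉ B (include), 20 ∉ B (include), 21 ∉ B (include), 23 ∉ B (include), 24 ∉ B (include), 25 ∉ B (include), 32 ∉ B (include)
Elements of A not in B: {1, 5, 16, 20, 21, 23, 24, 25, 32}

{1, 5, 16, 20, 21, 23, 24, 25, 32}


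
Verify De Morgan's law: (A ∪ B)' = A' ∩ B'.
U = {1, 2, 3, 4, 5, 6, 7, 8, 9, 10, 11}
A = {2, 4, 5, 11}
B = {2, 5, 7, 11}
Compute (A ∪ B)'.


U = {1, 2, 3, 4, 5, 6, 7, 8, 9, 10, 11}
A = {2, 4, 5, 11}, B = {2, 5, 7, 11}
A ∪ B = {2, 4, 5, 7, 11}
(A ∪ B)' = U \ (A ∪ B) = {1, 3, 6, 8, 9, 10}
Verification via A' ∩ B': A' = {1, 3, 6, 7, 8, 9, 10}, B' = {1, 3, 4, 6, 8, 9, 10}
A' ∩ B' = {1, 3, 6, 8, 9, 10} ✓

{1, 3, 6, 8, 9, 10}


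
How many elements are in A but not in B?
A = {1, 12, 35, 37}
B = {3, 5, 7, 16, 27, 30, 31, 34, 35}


Set A = {1, 12, 35, 37}
Set B = {3, 5, 7, 16, 27, 30, 31, 34, 35}
A \ B = {1, 12, 37}
|A \ B| = 3

3


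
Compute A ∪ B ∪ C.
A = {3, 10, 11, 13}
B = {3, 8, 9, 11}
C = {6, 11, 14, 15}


Set A = {3, 10, 11, 13}
Set B = {3, 8, 9, 11}
Set C = {6, 11, 14, 15}
First, A ∪ B = {3, 8, 9, 10, 11, 13}
Then, (A ∪ B) ∪ C = {3, 6, 8, 9, 10, 11, 13, 14, 15}

{3, 6, 8, 9, 10, 11, 13, 14, 15}


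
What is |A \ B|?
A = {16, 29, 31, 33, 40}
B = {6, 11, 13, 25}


Set A = {16, 29, 31, 33, 40}
Set B = {6, 11, 13, 25}
A \ B = {16, 29, 31, 33, 40}
|A \ B| = 5

5


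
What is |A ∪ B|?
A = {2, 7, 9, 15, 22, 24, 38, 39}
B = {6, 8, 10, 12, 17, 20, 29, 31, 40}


Set A = {2, 7, 9, 15, 22, 24, 38, 39}, |A| = 8
Set B = {6, 8, 10, 12, 17, 20, 29, 31, 40}, |B| = 9
A ∩ B = {}, |A ∩ B| = 0
|A ∪ B| = |A| + |B| - |A ∩ B| = 8 + 9 - 0 = 17

17


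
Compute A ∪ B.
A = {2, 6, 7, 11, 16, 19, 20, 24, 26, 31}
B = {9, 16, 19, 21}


Set A = {2, 6, 7, 11, 16, 19, 20, 24, 26, 31}
Set B = {9, 16, 19, 21}
A ∪ B includes all elements in either set.
Elements from A: {2, 6, 7, 11, 16, 19, 20, 24, 26, 31}
Elements from B not already included: {9, 21}
A ∪ B = {2, 6, 7, 9, 11, 16, 19, 20, 21, 24, 26, 31}

{2, 6, 7, 9, 11, 16, 19, 20, 21, 24, 26, 31}


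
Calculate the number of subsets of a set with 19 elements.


The set has 19 elements.
The power set contains all possible subsets.
|P(A)| = 2^|A| = 2^19 = 524288

524288


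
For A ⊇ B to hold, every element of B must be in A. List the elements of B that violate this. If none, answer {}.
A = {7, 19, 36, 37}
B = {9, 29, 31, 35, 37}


Set A = {7, 19, 36, 37}
Set B = {9, 29, 31, 35, 37}
Check each element of B against A:
9 ∉ A (include), 29 ∉ A (include), 31 ∉ A (include), 35 ∉ A (include), 37 ∈ A
Elements of B not in A: {9, 29, 31, 35}

{9, 29, 31, 35}


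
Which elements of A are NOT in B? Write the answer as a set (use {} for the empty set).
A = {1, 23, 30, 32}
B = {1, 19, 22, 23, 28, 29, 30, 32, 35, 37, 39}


Set A = {1, 23, 30, 32}
Set B = {1, 19, 22, 23, 28, 29, 30, 32, 35, 37, 39}
Check each element of A against B:
1 ∈ B, 23 ∈ B, 30 ∈ B, 32 ∈ B
Elements of A not in B: {}

{}


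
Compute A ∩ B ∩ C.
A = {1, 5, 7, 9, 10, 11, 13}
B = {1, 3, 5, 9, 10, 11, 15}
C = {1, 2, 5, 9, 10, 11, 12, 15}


Set A = {1, 5, 7, 9, 10, 11, 13}
Set B = {1, 3, 5, 9, 10, 11, 15}
Set C = {1, 2, 5, 9, 10, 11, 12, 15}
First, A ∩ B = {1, 5, 9, 10, 11}
Then, (A ∩ B) ∩ C = {1, 5, 9, 10, 11}

{1, 5, 9, 10, 11}


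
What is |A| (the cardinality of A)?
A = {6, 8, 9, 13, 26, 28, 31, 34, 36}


Set A = {6, 8, 9, 13, 26, 28, 31, 34, 36}
Listing elements: 6, 8, 9, 13, 26, 28, 31, 34, 36
Counting: 9 elements
|A| = 9

9


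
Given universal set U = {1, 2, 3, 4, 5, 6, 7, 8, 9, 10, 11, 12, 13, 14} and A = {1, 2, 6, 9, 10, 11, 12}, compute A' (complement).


Universal set U = {1, 2, 3, 4, 5, 6, 7, 8, 9, 10, 11, 12, 13, 14}
Set A = {1, 2, 6, 9, 10, 11, 12}
A' = U \ A = elements in U but not in A
Checking each element of U:
1 (in A, exclude), 2 (in A, exclude), 3 (not in A, include), 4 (not in A, include), 5 (not in A, include), 6 (in A, exclude), 7 (not in A, include), 8 (not in A, include), 9 (in A, exclude), 10 (in A, exclude), 11 (in A, exclude), 12 (in A, exclude), 13 (not in A, include), 14 (not in A, include)
A' = {3, 4, 5, 7, 8, 13, 14}

{3, 4, 5, 7, 8, 13, 14}


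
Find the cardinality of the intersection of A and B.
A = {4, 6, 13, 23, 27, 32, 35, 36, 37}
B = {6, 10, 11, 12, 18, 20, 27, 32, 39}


Set A = {4, 6, 13, 23, 27, 32, 35, 36, 37}
Set B = {6, 10, 11, 12, 18, 20, 27, 32, 39}
A ∩ B = {6, 27, 32}
|A ∩ B| = 3

3


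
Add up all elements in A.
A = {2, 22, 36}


Set A = {2, 22, 36}
Sum = 2 + 22 + 36 = 60

60


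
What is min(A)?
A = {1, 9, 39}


Set A = {1, 9, 39}
Elements in ascending order: 1, 9, 39
The smallest element is 1.

1


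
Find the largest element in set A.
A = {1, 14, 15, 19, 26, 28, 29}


Set A = {1, 14, 15, 19, 26, 28, 29}
Elements in ascending order: 1, 14, 15, 19, 26, 28, 29
The largest element is 29.

29


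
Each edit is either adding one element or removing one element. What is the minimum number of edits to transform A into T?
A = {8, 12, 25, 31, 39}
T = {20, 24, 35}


Set A = {8, 12, 25, 31, 39}
Set T = {20, 24, 35}
Elements to remove from A (in A, not in T): {8, 12, 25, 31, 39} → 5 removals
Elements to add to A (in T, not in A): {20, 24, 35} → 3 additions
Total edits = 5 + 3 = 8

8


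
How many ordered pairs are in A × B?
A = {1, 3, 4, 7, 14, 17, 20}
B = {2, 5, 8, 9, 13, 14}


Set A = {1, 3, 4, 7, 14, 17, 20} has 7 elements.
Set B = {2, 5, 8, 9, 13, 14} has 6 elements.
|A × B| = |A| × |B| = 7 × 6 = 42

42


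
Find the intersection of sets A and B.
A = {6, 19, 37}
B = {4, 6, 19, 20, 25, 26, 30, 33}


Set A = {6, 19, 37}
Set B = {4, 6, 19, 20, 25, 26, 30, 33}
A ∩ B includes only elements in both sets.
Check each element of A against B:
6 ✓, 19 ✓, 37 ✗
A ∩ B = {6, 19}

{6, 19}


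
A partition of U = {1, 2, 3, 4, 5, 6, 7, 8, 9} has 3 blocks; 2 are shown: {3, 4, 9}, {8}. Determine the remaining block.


U = {1, 2, 3, 4, 5, 6, 7, 8, 9}
Shown blocks: {3, 4, 9}, {8}
A partition's blocks are pairwise disjoint and cover U, so the missing block = U \ (union of shown blocks).
Union of shown blocks: {3, 4, 8, 9}
Missing block = U \ (union) = {1, 2, 5, 6, 7}

{1, 2, 5, 6, 7}


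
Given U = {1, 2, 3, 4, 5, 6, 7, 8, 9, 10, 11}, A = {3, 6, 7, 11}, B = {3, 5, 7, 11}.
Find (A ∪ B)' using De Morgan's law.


U = {1, 2, 3, 4, 5, 6, 7, 8, 9, 10, 11}
A = {3, 6, 7, 11}, B = {3, 5, 7, 11}
A ∪ B = {3, 5, 6, 7, 11}
(A ∪ B)' = U \ (A ∪ B) = {1, 2, 4, 8, 9, 10}
Verification via A' ∩ B': A' = {1, 2, 4, 5, 8, 9, 10}, B' = {1, 2, 4, 6, 8, 9, 10}
A' ∩ B' = {1, 2, 4, 8, 9, 10} ✓

{1, 2, 4, 8, 9, 10}


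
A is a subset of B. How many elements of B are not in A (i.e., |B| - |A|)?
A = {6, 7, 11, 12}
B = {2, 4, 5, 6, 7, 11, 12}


Set A = {6, 7, 11, 12}, |A| = 4
Set B = {2, 4, 5, 6, 7, 11, 12}, |B| = 7
Since A ⊆ B: B \ A = {2, 4, 5}
|B| - |A| = 7 - 4 = 3

3


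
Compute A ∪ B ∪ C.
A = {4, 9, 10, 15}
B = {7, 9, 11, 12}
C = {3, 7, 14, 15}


Set A = {4, 9, 10, 15}
Set B = {7, 9, 11, 12}
Set C = {3, 7, 14, 15}
First, A ∪ B = {4, 7, 9, 10, 11, 12, 15}
Then, (A ∪ B) ∪ C = {3, 4, 7, 9, 10, 11, 12, 14, 15}

{3, 4, 7, 9, 10, 11, 12, 14, 15}


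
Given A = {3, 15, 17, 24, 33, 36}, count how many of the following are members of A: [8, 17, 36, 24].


Set A = {3, 15, 17, 24, 33, 36}
Candidates: [8, 17, 36, 24]
Check each candidate:
8 ∉ A, 17 ∈ A, 36 ∈ A, 24 ∈ A
Count of candidates in A: 3

3


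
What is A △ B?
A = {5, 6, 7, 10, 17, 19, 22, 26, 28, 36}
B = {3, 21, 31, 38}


Set A = {5, 6, 7, 10, 17, 19, 22, 26, 28, 36}
Set B = {3, 21, 31, 38}
A △ B = (A \ B) ∪ (B \ A)
Elements in A but not B: {5, 6, 7, 10, 17, 19, 22, 26, 28, 36}
Elements in B but not A: {3, 21, 31, 38}
A △ B = {3, 5, 6, 7, 10, 17, 19, 21, 22, 26, 28, 31, 36, 38}

{3, 5, 6, 7, 10, 17, 19, 21, 22, 26, 28, 31, 36, 38}


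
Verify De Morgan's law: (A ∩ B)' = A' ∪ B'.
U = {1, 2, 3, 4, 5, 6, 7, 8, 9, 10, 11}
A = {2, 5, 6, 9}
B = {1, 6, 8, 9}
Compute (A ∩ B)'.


U = {1, 2, 3, 4, 5, 6, 7, 8, 9, 10, 11}
A = {2, 5, 6, 9}, B = {1, 6, 8, 9}
A ∩ B = {6, 9}
(A ∩ B)' = U \ (A ∩ B) = {1, 2, 3, 4, 5, 7, 8, 10, 11}
Verification via A' ∪ B': A' = {1, 3, 4, 7, 8, 10, 11}, B' = {2, 3, 4, 5, 7, 10, 11}
A' ∪ B' = {1, 2, 3, 4, 5, 7, 8, 10, 11} ✓

{1, 2, 3, 4, 5, 7, 8, 10, 11}


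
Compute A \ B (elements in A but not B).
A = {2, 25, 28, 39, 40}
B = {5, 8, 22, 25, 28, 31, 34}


Set A = {2, 25, 28, 39, 40}
Set B = {5, 8, 22, 25, 28, 31, 34}
A \ B includes elements in A that are not in B.
Check each element of A:
2 (not in B, keep), 25 (in B, remove), 28 (in B, remove), 39 (not in B, keep), 40 (not in B, keep)
A \ B = {2, 39, 40}

{2, 39, 40}


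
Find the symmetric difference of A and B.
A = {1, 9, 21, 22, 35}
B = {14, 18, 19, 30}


Set A = {1, 9, 21, 22, 35}
Set B = {14, 18, 19, 30}
A △ B = (A \ B) ∪ (B \ A)
Elements in A but not B: {1, 9, 21, 22, 35}
Elements in B but not A: {14, 18, 19, 30}
A △ B = {1, 9, 14, 18, 19, 21, 22, 30, 35}

{1, 9, 14, 18, 19, 21, 22, 30, 35}


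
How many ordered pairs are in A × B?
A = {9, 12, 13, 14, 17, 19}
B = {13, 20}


Set A = {9, 12, 13, 14, 17, 19} has 6 elements.
Set B = {13, 20} has 2 elements.
|A × B| = |A| × |B| = 6 × 2 = 12

12


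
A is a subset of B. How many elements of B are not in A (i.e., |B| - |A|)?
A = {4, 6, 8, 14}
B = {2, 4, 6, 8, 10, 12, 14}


Set A = {4, 6, 8, 14}, |A| = 4
Set B = {2, 4, 6, 8, 10, 12, 14}, |B| = 7
Since A ⊆ B: B \ A = {2, 10, 12}
|B| - |A| = 7 - 4 = 3

3


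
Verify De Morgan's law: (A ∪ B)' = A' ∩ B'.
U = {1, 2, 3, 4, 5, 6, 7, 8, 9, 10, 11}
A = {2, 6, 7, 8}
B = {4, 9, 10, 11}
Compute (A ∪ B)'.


U = {1, 2, 3, 4, 5, 6, 7, 8, 9, 10, 11}
A = {2, 6, 7, 8}, B = {4, 9, 10, 11}
A ∪ B = {2, 4, 6, 7, 8, 9, 10, 11}
(A ∪ B)' = U \ (A ∪ B) = {1, 3, 5}
Verification via A' ∩ B': A' = {1, 3, 4, 5, 9, 10, 11}, B' = {1, 2, 3, 5, 6, 7, 8}
A' ∩ B' = {1, 3, 5} ✓

{1, 3, 5}


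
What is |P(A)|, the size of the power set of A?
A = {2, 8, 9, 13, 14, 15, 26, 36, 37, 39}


Set A = {2, 8, 9, 13, 14, 15, 26, 36, 37, 39}
|A| = 10
The power set P(A) contains all subsets of A.
|P(A)| = 2^|A| = 2^10 = 1024

1024


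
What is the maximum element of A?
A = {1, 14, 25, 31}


Set A = {1, 14, 25, 31}
Elements in ascending order: 1, 14, 25, 31
The largest element is 31.

31


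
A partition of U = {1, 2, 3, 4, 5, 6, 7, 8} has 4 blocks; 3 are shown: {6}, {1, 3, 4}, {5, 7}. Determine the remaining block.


U = {1, 2, 3, 4, 5, 6, 7, 8}
Shown blocks: {6}, {1, 3, 4}, {5, 7}
A partition's blocks are pairwise disjoint and cover U, so the missing block = U \ (union of shown blocks).
Union of shown blocks: {1, 3, 4, 5, 6, 7}
Missing block = U \ (union) = {2, 8}

{2, 8}


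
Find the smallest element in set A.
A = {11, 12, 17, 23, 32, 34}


Set A = {11, 12, 17, 23, 32, 34}
Elements in ascending order: 11, 12, 17, 23, 32, 34
The smallest element is 11.

11


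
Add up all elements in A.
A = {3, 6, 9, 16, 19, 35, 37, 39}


Set A = {3, 6, 9, 16, 19, 35, 37, 39}
Sum = 3 + 6 + 9 + 16 + 19 + 35 + 37 + 39 = 164

164


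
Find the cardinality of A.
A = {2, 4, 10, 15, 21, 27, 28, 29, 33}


Set A = {2, 4, 10, 15, 21, 27, 28, 29, 33}
Listing elements: 2, 4, 10, 15, 21, 27, 28, 29, 33
Counting: 9 elements
|A| = 9

9


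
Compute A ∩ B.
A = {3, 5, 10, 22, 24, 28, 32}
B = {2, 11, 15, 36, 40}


Set A = {3, 5, 10, 22, 24, 28, 32}
Set B = {2, 11, 15, 36, 40}
A ∩ B includes only elements in both sets.
Check each element of A against B:
3 ✗, 5 ✗, 10 ✗, 22 ✗, 24 ✗, 28 ✗, 32 ✗
A ∩ B = {}

{}


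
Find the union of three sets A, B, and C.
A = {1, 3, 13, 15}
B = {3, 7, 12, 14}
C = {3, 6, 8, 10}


Set A = {1, 3, 13, 15}
Set B = {3, 7, 12, 14}
Set C = {3, 6, 8, 10}
First, A ∪ B = {1, 3, 7, 12, 13, 14, 15}
Then, (A ∪ B) ∪ C = {1, 3, 6, 7, 8, 10, 12, 13, 14, 15}

{1, 3, 6, 7, 8, 10, 12, 13, 14, 15}


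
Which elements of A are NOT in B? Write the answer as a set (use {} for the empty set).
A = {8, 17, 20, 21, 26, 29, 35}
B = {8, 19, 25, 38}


Set A = {8, 17, 20, 21, 26, 29, 35}
Set B = {8, 19, 25, 38}
Check each element of A against B:
8 ∈ B, 17 ∉ B (include), 20 ∉ B (include), 21 ∉ B (include), 26 ∉ B (include), 29 ∉ B (include), 35 ∉ B (include)
Elements of A not in B: {17, 20, 21, 26, 29, 35}

{17, 20, 21, 26, 29, 35}
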